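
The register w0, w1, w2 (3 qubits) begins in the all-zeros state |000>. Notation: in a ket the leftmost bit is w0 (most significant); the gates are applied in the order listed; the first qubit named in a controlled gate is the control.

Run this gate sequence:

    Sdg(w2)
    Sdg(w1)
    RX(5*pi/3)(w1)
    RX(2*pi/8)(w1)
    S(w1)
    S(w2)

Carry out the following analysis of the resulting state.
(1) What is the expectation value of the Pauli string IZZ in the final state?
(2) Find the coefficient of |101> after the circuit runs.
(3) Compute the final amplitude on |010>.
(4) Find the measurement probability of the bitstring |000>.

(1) In the final state, IZZ has expectation sqrt(2)/4 + sqrt(6)/4.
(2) The amplitude on |101> is 0.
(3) The final state's coefficient on |010> equals -sqrt(6 - 3*sqrt(2))/4 + sqrt(sqrt(2) + 2)/4.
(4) A full measurement returns |000> with probability sqrt(2)/8 + sqrt(6)/8 + 1/2.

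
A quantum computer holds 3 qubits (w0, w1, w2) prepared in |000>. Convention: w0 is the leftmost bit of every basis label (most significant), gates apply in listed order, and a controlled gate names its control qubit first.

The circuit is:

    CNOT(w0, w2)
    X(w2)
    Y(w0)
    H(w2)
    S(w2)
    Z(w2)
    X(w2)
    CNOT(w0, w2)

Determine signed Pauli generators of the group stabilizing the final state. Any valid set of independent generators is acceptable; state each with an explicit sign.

The stabilizer group can be generated by +IIY, -ZII, +IZI, among other valid generating sets.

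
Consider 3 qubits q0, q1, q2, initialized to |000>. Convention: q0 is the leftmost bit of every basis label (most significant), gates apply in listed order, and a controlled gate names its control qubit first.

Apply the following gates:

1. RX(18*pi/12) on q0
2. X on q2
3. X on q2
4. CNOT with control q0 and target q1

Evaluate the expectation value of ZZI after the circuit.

The expectation value of ZZI is 1. Key observation: the block from step 2 through step 3 cancels to the identity and can be dropped.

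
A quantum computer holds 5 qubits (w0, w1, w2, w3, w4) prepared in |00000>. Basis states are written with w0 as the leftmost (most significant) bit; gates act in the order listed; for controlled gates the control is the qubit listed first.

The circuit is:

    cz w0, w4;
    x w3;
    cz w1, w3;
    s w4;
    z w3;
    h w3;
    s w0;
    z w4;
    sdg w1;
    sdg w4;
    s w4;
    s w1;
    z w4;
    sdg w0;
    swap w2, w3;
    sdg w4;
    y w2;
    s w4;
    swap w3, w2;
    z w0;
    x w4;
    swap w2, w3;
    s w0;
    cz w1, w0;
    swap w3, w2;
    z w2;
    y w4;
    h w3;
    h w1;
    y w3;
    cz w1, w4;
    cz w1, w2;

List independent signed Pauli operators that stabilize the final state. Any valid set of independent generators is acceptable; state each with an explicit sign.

The stabilizer group can be generated by +IXIII, +ZIIII, +IIZII, -IIIZI, +IIIIZ, among other valid generating sets. Key observation: steps 7-14 multiply out to the identity, so the circuit reduces to the remaining gates.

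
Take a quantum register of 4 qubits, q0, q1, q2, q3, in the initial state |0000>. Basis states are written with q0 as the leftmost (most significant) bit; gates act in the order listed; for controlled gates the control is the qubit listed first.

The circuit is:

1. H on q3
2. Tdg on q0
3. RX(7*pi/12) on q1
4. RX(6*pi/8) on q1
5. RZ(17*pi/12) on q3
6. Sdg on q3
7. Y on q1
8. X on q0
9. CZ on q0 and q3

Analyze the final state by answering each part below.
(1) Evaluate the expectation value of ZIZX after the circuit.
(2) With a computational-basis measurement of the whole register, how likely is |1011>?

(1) In the final state, ZIZX has expectation -sqrt(6)/4 - sqrt(2)/4.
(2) The probability of measuring |1011> is 0.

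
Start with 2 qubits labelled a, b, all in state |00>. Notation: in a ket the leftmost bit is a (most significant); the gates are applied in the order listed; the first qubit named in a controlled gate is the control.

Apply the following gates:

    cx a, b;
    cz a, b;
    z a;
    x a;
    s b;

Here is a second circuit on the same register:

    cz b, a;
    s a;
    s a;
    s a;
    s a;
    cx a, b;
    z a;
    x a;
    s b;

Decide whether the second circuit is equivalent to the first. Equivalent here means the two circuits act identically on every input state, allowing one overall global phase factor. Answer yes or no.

No — the two circuits implement different unitaries, even allowing a global phase.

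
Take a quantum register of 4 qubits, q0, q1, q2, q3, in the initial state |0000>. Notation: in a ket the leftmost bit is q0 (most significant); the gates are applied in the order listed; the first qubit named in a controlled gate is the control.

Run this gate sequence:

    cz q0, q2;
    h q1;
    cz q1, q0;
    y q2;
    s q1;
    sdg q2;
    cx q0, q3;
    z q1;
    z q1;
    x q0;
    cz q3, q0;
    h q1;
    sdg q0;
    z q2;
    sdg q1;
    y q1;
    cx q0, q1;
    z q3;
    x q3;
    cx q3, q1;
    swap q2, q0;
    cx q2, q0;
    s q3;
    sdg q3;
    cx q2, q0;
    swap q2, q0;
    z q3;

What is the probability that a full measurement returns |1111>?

Outcome |1111> occurs with probability 1/2. Key observation: the block from step 21 through step 26 cancels to the identity and can be dropped.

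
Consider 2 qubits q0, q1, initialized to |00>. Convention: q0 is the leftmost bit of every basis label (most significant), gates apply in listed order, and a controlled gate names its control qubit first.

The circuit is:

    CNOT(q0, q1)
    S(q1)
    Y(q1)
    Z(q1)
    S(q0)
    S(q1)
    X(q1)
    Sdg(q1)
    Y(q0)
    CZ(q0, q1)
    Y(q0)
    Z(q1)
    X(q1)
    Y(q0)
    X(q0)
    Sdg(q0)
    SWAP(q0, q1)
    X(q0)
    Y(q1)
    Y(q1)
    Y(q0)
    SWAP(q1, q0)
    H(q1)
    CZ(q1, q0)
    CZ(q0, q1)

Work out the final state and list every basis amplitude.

After the circuit, the state carries amplitude -sqrt(2)/2 on |00>, sqrt(2)/2 on |01>, 0 on |10>, 0 on |11>.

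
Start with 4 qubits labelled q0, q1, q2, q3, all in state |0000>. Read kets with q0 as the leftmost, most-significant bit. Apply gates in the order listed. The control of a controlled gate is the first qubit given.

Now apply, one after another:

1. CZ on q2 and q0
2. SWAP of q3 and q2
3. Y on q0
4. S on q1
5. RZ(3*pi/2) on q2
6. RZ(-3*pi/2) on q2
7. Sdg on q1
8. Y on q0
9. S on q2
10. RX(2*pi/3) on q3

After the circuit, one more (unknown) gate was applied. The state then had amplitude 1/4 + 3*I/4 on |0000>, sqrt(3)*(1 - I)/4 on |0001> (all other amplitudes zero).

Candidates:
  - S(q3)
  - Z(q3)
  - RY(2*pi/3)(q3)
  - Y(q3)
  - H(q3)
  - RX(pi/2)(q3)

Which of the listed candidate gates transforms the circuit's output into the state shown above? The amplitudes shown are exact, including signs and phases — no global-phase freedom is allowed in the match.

It was RY(2*pi/3)(q3) that produced the state shown. Key observation: gates 3-8 undo each other exactly, leaving only the rest of the circuit to track.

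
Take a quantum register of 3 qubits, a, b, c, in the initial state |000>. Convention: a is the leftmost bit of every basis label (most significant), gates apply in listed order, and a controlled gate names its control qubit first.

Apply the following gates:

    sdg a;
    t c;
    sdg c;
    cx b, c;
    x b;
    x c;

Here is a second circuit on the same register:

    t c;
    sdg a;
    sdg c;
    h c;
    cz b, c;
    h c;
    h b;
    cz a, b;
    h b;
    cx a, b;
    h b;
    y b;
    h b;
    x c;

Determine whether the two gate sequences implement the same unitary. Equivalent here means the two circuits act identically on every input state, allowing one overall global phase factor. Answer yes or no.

No: there is an input state on which the two circuits produce genuinely different outputs (not merely differing by a phase).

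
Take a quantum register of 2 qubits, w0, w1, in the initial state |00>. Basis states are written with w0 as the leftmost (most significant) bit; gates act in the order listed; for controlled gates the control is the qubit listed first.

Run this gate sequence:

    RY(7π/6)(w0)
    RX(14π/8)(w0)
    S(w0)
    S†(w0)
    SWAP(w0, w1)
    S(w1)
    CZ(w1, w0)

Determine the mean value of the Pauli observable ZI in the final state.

The observable ZI averages to 1.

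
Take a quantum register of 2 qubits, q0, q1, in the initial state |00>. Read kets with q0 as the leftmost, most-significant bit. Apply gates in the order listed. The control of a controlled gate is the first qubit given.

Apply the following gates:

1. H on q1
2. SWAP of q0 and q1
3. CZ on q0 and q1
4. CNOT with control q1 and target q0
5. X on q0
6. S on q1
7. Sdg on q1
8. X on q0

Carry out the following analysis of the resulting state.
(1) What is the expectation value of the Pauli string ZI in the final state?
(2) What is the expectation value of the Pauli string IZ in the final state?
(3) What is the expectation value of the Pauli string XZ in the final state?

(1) The expectation value of ZI is 0. Key observation: steps 5-8 multiply out to the identity, so the circuit reduces to the remaining gates.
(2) The observable IZ averages to 1.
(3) The observable XZ averages to 1.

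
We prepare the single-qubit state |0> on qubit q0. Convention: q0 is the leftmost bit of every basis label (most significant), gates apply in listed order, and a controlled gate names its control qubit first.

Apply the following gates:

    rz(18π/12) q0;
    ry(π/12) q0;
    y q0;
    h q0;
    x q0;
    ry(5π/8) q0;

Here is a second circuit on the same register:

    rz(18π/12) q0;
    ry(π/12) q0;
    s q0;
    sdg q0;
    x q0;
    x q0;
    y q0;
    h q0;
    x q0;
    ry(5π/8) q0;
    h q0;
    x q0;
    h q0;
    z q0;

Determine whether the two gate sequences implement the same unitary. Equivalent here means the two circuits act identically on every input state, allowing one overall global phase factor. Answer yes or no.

Yes — the two circuits implement the same unitary up to a global phase.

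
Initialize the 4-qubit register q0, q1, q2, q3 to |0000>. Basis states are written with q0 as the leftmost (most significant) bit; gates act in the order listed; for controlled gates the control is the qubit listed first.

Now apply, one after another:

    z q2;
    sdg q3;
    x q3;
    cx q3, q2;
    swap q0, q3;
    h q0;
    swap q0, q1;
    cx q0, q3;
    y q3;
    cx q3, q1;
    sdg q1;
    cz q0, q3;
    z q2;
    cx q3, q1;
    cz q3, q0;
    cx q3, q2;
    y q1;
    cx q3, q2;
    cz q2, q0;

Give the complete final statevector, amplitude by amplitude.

After the circuit, the state carries amplitude sqrt(2)/2 on |0011>, -sqrt(2)*I/2 on |0111>, and 0 on every other basis state.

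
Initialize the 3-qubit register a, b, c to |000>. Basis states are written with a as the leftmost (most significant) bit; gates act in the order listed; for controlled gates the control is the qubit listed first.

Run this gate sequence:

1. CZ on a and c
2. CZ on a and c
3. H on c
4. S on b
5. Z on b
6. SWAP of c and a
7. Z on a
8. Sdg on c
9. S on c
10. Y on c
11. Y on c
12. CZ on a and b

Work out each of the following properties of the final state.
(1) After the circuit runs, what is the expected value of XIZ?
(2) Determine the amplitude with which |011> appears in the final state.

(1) The expectation value of XIZ is -1.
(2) The amplitude on |011> is 0.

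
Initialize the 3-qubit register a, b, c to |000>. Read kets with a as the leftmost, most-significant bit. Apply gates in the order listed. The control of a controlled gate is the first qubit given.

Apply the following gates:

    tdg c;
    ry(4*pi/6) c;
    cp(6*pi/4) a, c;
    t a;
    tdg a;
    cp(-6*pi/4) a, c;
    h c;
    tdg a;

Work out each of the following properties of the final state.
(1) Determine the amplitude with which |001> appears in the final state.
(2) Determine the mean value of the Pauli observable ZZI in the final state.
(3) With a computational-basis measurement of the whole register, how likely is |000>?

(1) The amplitude on |001> is -sqrt(6)/4 + sqrt(2)/4. Key observation: gates 3-6 undo each other exactly, leaving only the rest of the circuit to track.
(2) The expectation value of ZZI is 1.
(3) A full measurement returns |000> with probability sqrt(3)/4 + 1/2.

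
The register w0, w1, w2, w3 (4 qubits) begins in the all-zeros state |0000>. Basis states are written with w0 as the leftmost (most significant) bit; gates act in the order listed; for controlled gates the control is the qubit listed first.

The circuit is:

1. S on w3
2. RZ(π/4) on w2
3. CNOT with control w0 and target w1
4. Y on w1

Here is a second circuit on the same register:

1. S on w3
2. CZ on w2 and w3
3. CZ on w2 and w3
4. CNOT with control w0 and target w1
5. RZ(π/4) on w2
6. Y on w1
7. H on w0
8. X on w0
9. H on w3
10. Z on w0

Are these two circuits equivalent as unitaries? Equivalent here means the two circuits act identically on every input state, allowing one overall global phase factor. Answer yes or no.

No — the two circuits implement different unitaries, even allowing a global phase.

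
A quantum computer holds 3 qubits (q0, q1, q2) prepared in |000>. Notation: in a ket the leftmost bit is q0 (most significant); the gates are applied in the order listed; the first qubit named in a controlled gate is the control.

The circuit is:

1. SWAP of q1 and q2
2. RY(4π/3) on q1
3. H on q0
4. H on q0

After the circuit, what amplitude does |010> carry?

The amplitude on |010> is sqrt(3)/2. Key observation: gates 3-4 undo each other exactly, leaving only the rest of the circuit to track.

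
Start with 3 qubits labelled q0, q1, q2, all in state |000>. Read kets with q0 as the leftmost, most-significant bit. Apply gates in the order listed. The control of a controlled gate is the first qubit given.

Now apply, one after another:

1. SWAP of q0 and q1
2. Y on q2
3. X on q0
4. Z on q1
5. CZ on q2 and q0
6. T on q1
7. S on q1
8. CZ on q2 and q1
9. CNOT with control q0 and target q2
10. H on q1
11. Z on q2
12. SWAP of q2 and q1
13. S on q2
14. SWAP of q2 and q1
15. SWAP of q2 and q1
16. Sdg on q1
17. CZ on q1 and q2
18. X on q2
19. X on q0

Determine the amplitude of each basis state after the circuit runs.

The resulting statevector has amplitude sqrt(2)/2 on |000>, -sqrt(2)*I/2 on |001>, and 0 on every other basis state. Key observation: gates 14-15 undo each other exactly, leaving only the rest of the circuit to track.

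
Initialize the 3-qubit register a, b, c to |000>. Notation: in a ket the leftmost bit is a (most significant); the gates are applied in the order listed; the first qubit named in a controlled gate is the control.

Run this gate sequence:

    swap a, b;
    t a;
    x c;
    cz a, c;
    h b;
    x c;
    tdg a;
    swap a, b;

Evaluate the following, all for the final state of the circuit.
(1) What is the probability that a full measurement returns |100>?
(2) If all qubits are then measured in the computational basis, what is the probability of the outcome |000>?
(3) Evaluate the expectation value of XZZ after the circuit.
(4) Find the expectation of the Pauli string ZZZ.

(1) Outcome |100> occurs with probability 1/2.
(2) Outcome |000> occurs with probability 1/2.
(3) In the final state, XZZ has expectation 1.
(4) The observable ZZZ averages to 0.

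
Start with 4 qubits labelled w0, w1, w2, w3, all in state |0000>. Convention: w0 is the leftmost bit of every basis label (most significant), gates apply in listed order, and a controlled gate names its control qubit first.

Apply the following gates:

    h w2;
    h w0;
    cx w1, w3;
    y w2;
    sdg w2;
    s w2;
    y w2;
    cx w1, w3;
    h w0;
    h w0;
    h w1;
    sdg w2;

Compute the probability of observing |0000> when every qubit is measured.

A full measurement returns |0000> with probability 1/8. Key observation: gates 2-9 undo each other exactly, leaving only the rest of the circuit to track.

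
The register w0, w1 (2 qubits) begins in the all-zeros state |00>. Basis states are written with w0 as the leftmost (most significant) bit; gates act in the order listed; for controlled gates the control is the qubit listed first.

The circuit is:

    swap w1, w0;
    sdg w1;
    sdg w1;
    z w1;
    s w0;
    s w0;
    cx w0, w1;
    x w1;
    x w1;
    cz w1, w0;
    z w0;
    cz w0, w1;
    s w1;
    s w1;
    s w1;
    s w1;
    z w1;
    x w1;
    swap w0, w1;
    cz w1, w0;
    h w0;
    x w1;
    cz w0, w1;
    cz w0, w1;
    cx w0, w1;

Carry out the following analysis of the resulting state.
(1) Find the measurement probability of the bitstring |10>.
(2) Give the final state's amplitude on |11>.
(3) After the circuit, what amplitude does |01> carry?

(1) Outcome |10> occurs with probability 1/2. Key observation: the block from step 13 through step 16 cancels to the identity and can be dropped.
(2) The final state's coefficient on |11> equals 0.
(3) |01> carries amplitude sqrt(2)/2 in the final state.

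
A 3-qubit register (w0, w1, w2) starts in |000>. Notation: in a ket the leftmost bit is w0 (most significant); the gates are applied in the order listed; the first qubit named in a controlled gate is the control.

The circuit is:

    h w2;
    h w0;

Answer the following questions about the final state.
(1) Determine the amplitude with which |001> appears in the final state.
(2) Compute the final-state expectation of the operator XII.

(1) |001> carries amplitude 1/2 in the final state.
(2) The observable XII averages to 1.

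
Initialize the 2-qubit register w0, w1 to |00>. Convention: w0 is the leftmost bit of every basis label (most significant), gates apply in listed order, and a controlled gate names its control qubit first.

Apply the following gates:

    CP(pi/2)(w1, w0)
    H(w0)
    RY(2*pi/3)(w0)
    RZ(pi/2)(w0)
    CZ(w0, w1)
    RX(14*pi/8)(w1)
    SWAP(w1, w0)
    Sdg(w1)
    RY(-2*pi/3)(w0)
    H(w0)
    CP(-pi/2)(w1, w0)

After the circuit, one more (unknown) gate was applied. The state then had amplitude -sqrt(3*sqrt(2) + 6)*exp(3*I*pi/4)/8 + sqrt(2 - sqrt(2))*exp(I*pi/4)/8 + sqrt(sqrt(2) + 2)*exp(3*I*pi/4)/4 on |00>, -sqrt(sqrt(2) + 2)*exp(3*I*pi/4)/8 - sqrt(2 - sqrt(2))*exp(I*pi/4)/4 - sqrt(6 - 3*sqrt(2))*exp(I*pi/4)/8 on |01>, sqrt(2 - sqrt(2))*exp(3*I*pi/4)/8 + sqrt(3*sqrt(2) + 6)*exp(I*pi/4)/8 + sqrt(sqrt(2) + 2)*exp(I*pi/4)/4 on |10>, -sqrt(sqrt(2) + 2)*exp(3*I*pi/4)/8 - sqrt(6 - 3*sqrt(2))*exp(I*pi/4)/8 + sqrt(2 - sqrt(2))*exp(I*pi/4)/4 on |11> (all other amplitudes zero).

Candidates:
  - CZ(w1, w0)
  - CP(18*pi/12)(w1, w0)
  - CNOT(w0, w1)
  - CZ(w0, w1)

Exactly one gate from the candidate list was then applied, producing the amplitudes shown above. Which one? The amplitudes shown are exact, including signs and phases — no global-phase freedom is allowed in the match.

The unique candidate consistent with the amplitudes is CNOT(w0, w1).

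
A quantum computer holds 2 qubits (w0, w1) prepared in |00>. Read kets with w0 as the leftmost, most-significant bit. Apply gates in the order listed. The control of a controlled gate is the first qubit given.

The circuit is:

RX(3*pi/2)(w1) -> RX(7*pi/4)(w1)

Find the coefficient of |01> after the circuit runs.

|01> carries amplitude sqrt(2)*I*sqrt(2 - sqrt(2))/4 + sqrt(2)*I*sqrt(sqrt(2) + 2)/4 in the final state.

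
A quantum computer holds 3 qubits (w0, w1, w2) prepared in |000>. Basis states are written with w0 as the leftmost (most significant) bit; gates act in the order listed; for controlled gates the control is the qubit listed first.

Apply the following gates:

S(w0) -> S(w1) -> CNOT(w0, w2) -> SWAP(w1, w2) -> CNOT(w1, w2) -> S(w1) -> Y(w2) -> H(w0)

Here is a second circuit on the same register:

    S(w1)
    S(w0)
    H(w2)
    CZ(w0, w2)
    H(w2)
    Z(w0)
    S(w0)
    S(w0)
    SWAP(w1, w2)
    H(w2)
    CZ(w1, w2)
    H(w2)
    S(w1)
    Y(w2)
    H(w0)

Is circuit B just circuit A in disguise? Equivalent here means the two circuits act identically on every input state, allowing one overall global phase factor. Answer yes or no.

Yes: on every input state the two circuits agree up to one overall phase factor.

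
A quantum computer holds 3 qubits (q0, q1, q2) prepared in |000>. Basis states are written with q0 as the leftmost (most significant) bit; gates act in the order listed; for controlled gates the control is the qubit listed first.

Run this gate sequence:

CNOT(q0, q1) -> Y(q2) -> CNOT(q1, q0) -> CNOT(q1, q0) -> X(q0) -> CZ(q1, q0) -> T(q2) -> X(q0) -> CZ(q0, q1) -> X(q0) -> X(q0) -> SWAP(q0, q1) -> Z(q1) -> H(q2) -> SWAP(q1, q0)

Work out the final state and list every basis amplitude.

The resulting statevector has amplitude sqrt(2)*exp(3*I*pi/4)/2 on |000>, -sqrt(2)*exp(3*I*pi/4)/2 on |001>, and 0 on every other basis state. Key observation: steps 3-4 multiply out to the identity, so the circuit reduces to the remaining gates.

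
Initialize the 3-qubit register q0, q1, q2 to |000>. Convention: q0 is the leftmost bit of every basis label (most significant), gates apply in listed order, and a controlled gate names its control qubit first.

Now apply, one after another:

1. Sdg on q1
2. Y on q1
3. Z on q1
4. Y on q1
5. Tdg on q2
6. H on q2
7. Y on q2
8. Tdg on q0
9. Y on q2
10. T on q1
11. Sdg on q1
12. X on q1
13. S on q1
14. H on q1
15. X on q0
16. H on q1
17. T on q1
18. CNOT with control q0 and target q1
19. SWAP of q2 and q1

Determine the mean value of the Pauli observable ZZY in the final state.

The expectation value of ZZY is 0.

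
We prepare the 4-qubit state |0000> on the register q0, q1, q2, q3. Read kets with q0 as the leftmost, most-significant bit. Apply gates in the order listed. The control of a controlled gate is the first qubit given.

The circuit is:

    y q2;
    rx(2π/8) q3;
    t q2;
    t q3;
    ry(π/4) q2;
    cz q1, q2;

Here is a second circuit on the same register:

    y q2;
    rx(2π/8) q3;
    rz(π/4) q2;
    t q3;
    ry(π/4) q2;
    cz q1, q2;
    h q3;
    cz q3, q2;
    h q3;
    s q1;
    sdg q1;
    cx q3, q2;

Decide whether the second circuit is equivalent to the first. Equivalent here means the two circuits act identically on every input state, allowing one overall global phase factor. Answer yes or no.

No: there is an input state on which the two circuits produce genuinely different outputs (not merely differing by a phase).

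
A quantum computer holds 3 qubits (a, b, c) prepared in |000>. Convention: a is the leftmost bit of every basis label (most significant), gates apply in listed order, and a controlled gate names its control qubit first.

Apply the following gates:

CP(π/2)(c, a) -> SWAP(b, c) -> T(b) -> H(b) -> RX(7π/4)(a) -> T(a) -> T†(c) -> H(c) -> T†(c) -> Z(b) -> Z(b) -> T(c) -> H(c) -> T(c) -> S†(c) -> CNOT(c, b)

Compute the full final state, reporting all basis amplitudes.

After the circuit, the state carries amplitude -sqrt(2*sqrt(2) + 4)/4 on |000>, 0 on |001>, -sqrt(2*sqrt(2) + 4)/4 on |010>, 0 on |011>, -sqrt(4 - 2*sqrt(2))*exp(3*I*pi/4)/4 on |100>, 0 on |101>, -sqrt(4 - 2*sqrt(2))*exp(3*I*pi/4)/4 on |110>, 0 on |111>. Key observation: steps 7-14 multiply out to the identity, so the circuit reduces to the remaining gates.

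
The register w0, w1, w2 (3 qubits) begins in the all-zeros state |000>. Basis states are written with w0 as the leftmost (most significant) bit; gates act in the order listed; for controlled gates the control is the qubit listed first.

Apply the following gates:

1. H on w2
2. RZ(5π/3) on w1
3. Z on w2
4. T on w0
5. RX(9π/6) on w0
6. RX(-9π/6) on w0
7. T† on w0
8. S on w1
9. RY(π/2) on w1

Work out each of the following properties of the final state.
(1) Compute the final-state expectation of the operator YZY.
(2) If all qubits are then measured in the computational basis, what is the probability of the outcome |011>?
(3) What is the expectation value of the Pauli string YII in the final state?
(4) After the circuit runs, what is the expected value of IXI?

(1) The expectation value of YZY is 0. Key observation: gates 4-7 undo each other exactly, leaving only the rest of the circuit to track.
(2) The probability of measuring |011> is 1/4.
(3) The expectation value of YII is 0.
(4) The expectation value of IXI is 1.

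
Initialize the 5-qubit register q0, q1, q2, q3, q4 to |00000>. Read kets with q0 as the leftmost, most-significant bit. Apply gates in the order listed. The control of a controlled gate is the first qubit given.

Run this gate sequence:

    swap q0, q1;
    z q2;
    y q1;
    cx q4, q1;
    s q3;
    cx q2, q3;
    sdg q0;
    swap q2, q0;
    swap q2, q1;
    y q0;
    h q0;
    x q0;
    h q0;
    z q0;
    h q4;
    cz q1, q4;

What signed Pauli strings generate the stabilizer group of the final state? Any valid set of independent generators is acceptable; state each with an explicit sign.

The stabilizer group can be generated by +IIIIX, -ZIIII, +IZIII, -IIZII, +IIIZI, among other valid generating sets.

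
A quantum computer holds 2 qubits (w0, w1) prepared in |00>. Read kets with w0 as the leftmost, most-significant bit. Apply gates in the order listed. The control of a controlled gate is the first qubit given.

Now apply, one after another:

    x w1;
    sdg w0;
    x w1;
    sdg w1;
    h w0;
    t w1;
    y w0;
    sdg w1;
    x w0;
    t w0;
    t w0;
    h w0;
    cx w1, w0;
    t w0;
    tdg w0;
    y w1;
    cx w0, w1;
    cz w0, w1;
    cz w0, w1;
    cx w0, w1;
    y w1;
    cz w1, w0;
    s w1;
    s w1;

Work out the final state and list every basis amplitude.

The final amplitudes are 1/2 + I/2 on |00>, 0 on |01>, -1/2 + I/2 on |10>, 0 on |11>.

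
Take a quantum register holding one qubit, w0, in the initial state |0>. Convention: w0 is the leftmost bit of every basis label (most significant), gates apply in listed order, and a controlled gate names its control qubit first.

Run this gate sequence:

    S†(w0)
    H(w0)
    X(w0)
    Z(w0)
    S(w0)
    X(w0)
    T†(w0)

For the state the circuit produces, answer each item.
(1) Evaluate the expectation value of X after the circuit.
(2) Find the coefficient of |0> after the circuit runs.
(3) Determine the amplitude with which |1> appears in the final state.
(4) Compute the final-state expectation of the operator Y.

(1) In the final state, X has expectation sqrt(2)/2.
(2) |0> carries amplitude -sqrt(2)*I/2 in the final state.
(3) |1> carries amplitude -sqrt(2)*exp(3*I*pi/4)/2 in the final state.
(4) In the final state, Y has expectation sqrt(2)/2.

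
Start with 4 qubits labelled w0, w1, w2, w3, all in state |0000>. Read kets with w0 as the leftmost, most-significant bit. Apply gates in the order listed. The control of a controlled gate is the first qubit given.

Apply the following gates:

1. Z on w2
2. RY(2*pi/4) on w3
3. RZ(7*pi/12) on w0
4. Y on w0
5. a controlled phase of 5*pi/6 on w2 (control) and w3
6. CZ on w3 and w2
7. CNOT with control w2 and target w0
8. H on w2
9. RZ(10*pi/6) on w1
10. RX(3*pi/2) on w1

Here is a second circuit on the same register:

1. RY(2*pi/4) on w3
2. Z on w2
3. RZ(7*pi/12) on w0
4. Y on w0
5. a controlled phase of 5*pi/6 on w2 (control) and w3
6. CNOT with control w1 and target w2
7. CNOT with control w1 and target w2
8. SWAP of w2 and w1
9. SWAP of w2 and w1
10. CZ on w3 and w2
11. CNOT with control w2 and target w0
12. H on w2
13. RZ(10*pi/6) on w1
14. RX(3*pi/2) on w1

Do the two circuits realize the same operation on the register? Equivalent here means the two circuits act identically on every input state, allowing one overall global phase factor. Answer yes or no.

Yes: on every input state the two circuits agree up to one overall phase factor.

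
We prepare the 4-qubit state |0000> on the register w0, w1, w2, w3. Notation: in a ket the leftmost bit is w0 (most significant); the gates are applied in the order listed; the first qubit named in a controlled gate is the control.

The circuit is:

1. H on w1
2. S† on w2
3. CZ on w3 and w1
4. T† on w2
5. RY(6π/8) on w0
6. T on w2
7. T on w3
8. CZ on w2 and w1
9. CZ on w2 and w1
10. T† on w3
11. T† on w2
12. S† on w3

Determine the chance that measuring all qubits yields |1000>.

Outcome |1000> occurs with probability sqrt(2)/8 + 1/4. Key observation: steps 6-11 multiply out to the identity, so the circuit reduces to the remaining gates.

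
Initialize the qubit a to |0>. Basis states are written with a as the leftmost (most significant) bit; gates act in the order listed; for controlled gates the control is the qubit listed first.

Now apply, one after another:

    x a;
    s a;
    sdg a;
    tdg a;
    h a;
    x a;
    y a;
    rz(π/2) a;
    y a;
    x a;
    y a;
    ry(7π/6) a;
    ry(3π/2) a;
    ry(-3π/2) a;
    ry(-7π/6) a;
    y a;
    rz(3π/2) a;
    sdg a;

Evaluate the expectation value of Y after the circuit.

In the final state, Y has expectation 1. Key observation: gates 11-16 undo each other exactly, leaving only the rest of the circuit to track.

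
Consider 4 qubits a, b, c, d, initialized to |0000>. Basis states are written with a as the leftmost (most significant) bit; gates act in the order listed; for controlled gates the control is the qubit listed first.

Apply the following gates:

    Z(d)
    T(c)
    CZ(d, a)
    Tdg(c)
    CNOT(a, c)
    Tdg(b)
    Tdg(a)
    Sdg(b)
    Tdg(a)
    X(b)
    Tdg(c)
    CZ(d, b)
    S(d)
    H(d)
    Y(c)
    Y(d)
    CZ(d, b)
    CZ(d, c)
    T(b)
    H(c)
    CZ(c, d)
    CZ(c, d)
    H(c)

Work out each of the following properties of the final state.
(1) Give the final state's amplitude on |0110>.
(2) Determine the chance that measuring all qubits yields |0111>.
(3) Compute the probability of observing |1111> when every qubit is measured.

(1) |0110> carries amplitude sqrt(2)*exp(I*pi/4)/2 in the final state. Key observation: gates 20-23 undo each other exactly, leaving only the rest of the circuit to track.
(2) Outcome |0111> occurs with probability 1/2.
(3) A full measurement returns |1111> with probability 0.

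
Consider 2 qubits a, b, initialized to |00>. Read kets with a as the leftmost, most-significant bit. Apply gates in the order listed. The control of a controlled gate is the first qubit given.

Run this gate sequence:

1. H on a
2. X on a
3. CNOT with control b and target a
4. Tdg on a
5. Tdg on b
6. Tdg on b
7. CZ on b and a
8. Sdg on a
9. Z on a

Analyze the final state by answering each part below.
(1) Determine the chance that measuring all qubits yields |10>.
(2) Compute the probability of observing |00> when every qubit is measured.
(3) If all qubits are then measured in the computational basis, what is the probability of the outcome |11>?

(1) The probability of measuring |10> is 1/2.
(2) A full measurement returns |00> with probability 1/2.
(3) Outcome |11> occurs with probability 0.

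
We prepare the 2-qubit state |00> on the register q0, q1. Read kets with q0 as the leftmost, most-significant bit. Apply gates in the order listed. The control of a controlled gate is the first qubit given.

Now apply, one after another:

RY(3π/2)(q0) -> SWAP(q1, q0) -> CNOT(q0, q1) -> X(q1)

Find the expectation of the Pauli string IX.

The observable IX averages to -1.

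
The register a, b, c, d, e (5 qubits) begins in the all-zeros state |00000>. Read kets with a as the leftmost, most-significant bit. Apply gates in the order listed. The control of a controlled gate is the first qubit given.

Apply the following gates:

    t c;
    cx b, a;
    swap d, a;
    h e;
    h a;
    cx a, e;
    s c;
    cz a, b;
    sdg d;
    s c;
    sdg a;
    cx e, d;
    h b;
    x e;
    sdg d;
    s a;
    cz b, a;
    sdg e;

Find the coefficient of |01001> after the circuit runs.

The amplitude on |01001> is -sqrt(2)*I/4.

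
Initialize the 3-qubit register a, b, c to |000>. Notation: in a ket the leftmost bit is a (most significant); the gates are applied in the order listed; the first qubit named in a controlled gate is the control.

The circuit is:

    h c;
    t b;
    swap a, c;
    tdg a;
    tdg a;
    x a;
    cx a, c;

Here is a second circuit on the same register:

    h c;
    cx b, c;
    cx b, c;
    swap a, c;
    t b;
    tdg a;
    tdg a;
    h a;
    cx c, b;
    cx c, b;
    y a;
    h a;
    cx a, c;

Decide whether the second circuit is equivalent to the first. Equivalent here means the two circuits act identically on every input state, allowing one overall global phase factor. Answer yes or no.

No, they are not equivalent — no single phase factor reconciles the two unitaries.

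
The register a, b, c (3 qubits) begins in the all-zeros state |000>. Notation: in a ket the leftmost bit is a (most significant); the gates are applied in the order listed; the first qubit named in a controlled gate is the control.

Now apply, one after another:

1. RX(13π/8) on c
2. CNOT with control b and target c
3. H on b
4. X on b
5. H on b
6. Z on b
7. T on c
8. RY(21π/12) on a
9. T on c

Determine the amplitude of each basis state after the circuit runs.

After the circuit, the state carries amplitude sqrt(sqrt(2) + 2)*cos(3*pi/16)/2 on |000>, -sqrt(sqrt(2) + 2)*sin(3*pi/16)/2 on |001>, 0 on |010>, 0 on |011>, -sqrt(2 - sqrt(2))*cos(3*pi/16)/2 on |100>, sqrt(2 - sqrt(2))*sin(3*pi/16)/2 on |101>, 0 on |110>, 0 on |111>. Key observation: the block from step 3 through step 6 cancels to the identity and can be dropped.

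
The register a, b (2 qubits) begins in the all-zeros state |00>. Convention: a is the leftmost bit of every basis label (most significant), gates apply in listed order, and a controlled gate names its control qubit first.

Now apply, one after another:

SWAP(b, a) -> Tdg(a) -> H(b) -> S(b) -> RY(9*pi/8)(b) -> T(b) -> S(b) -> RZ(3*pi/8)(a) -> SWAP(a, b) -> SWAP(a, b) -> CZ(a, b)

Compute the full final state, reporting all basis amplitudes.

The resulting statevector has amplitude sqrt(2)*(sin(pi/16) + I*cos(pi/16))*exp(13*I*pi/16)/2 on |00>, sqrt(2)*(sin(pi/16) + I*cos(pi/16))*exp(I*pi/16)/2 on |01>, 0 on |10>, 0 on |11>.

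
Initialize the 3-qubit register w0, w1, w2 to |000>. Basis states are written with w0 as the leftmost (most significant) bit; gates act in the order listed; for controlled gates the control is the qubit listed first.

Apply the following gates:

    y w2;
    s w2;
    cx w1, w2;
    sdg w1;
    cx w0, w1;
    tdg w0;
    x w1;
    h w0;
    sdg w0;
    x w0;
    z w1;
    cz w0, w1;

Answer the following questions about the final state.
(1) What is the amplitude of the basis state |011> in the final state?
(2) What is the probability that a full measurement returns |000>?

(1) The final state's coefficient on |011> equals -sqrt(2)*I/2.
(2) Outcome |000> occurs with probability 0.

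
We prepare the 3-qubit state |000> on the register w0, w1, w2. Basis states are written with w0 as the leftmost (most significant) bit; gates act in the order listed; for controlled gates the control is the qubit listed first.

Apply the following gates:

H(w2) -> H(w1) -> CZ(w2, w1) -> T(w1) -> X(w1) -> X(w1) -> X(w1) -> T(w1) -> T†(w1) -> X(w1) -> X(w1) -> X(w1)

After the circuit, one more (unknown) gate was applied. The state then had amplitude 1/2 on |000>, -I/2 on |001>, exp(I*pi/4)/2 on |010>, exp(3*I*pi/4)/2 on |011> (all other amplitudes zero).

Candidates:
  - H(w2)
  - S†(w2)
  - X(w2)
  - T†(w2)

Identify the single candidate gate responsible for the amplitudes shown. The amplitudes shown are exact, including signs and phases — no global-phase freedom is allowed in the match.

The unique candidate consistent with the amplitudes is S†(w2).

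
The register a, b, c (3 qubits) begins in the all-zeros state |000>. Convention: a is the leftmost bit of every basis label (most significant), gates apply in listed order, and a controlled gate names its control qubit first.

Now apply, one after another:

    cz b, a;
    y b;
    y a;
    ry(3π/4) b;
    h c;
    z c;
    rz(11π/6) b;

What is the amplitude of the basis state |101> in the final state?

The amplitude on |101> is sqrt(2*sqrt(2) + 4)*exp(I*pi/12)/4.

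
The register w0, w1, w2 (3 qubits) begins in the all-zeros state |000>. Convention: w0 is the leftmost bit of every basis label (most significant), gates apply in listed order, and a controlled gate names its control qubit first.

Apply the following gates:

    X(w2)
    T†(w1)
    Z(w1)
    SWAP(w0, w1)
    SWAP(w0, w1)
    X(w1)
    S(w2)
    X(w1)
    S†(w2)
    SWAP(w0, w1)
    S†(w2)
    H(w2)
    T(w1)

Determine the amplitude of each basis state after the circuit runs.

The resulting statevector has amplitude -sqrt(2)*I/2 on |000>, sqrt(2)*I/2 on |001>, and 0 on every other basis state.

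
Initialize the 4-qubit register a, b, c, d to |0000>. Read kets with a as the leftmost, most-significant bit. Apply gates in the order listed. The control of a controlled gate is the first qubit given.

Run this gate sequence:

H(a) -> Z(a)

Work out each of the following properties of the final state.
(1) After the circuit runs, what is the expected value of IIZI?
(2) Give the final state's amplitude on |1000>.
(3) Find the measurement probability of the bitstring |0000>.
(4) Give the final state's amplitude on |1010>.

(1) In the final state, IIZI has expectation 1.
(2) The final state's coefficient on |1000> equals -sqrt(2)/2.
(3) The probability of measuring |0000> is 1/2.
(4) The final state's coefficient on |1010> equals 0.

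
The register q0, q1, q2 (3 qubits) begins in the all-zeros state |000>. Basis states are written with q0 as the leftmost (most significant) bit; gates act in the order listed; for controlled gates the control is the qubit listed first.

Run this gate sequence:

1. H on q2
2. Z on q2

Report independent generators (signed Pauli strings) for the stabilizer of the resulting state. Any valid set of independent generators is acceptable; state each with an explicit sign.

One valid set of independent stabilizer generators is -IIX, +ZII, +IZI (any independent generating set of the same group is equally correct).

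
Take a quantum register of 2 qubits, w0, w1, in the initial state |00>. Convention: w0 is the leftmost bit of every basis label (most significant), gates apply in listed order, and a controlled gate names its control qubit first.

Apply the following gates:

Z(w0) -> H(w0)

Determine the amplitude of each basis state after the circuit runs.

The final amplitudes are sqrt(2)/2 on |00>, 0 on |01>, sqrt(2)/2 on |10>, 0 on |11>.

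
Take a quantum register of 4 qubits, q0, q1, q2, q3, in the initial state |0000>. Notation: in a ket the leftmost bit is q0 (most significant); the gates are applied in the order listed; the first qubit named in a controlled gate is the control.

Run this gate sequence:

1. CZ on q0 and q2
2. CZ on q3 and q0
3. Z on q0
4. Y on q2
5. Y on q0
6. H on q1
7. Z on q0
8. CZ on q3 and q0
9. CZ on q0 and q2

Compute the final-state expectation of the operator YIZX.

The observable YIZX averages to 0.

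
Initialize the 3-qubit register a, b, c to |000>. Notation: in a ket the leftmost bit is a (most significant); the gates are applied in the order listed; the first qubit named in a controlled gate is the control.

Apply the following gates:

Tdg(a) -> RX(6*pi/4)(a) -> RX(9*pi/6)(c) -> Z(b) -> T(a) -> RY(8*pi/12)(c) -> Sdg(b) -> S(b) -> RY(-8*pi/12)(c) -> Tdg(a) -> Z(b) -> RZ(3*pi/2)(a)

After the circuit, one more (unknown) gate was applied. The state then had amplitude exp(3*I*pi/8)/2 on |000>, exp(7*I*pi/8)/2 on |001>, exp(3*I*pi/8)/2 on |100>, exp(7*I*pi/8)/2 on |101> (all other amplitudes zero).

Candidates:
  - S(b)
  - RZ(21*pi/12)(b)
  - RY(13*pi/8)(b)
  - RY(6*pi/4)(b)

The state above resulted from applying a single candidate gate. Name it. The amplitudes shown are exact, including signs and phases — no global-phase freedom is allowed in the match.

The applied gate was RZ(21*pi/12)(b). Key observation: steps 4-11 multiply out to the identity, so the circuit reduces to the remaining gates.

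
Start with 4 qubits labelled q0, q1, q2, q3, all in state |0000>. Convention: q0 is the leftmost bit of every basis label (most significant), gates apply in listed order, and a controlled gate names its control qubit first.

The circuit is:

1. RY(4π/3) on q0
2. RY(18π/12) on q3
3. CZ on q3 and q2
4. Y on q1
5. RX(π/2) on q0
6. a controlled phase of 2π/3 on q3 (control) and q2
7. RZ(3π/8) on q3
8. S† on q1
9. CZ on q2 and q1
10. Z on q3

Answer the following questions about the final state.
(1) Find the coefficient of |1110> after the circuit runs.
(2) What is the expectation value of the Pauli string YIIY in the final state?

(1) The final state's coefficient on |1110> equals 0.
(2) In the final state, YIIY has expectation (1 - exp(3*I*pi/4))*exp(I*pi/8)/4.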